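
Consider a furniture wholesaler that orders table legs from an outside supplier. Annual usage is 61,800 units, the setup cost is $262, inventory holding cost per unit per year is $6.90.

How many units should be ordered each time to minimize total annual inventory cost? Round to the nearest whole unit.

2,166 units

2DS/H = 2·61,800·262/6.9 = 4,693,217.39
EOQ = √4,693,217.39 ≈ 2,166.38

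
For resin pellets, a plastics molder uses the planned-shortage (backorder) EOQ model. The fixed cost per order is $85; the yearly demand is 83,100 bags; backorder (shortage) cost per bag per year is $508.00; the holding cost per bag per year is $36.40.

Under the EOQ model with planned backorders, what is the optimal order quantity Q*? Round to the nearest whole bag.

645 bags

Basic EOQ = √(2·83,100·85/36.4) = 622.980
Backorder adjustment √((H+b)/b) = √((36.4+508)/508) = 1.0352
Q* = 622.980 × 1.0352 ≈ 644.91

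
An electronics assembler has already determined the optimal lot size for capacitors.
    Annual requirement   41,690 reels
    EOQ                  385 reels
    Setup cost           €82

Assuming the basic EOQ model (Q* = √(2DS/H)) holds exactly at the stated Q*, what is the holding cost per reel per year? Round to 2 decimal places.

€46.13

From Q* = √(2DS/H) ⇒ Q*² = 2DS/H.
H = 2DS / Q² = 2 × 41,690 × 82 / 385² = 46.1269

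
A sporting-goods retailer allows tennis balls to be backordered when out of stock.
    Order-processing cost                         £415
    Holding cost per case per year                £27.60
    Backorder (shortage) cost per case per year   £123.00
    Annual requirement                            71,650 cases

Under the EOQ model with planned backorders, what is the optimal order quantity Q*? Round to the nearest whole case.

Basic EOQ = √(2·71,650·415/27.6) = 1,467.887
Backorder adjustment √((H+b)/b) = √((27.6+123)/123) = 1.1065
Q* = 1,467.887 × 1.1065 ≈ 1,624.25

1,624 cases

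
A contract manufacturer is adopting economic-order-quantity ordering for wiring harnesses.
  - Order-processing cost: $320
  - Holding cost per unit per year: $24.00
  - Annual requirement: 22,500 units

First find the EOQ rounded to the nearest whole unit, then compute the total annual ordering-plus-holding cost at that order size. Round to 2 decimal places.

$18,590.32

Q* = √(2·D·S / H) = √(2·22,500·320 / 24) = √600,000.0 ≈ 774.60 → Q = 775 units
Orders/yr = 22,500/775 = 29.032; ordering cost = 29.032 × $320 = $9,290.32
Average inventory = 775/2 = 387.5; holding cost = 387.5 × $24 = $9,300.00
Total = $9,290.32 + $9,300.00 = $18,590.32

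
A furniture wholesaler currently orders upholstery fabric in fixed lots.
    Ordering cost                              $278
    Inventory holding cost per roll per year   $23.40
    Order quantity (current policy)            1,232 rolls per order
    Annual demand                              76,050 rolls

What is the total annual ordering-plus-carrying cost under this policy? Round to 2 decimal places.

Annual ordering cost = (D/Q)·S = (76,050/1,232) × 278 = $17,160.63
Annual holding cost  = (Q/2)·H = (1,232/2) × 23.4 = $14,414.40
Total = $17,160.63 + $14,414.40 = $31,575.03

$31,575.03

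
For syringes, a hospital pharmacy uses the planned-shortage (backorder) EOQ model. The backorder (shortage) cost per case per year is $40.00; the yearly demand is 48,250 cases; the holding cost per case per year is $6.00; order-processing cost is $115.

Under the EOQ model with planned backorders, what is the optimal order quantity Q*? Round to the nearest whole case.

1,458 cases

Basic EOQ = √(2·48,250·115/6) = 1,359.994
Backorder adjustment √((H+b)/b) = √((6+40)/40) = 1.0724
Q* = 1,359.994 × 1.0724 ≈ 1,458.43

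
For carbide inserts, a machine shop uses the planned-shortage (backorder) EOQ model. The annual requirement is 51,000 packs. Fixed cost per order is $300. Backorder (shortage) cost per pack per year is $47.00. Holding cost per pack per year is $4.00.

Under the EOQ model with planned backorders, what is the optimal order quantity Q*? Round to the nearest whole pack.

2,881 packs

Q* = √(2DS/H) · √((H + b)/b)
   = √(2 × 51,000 × 300 / 4) · √((4 + 47) / 47)
   = 2,765.863 × 1.0417 ≈ 2,881.16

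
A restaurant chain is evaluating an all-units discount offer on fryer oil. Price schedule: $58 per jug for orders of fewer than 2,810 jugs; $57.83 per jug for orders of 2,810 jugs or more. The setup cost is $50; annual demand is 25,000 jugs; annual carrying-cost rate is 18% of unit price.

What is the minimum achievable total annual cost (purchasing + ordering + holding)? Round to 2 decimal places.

$1,455,108.82

H₁ = 18%×$58 = $10.4400;  H₂ = 18%×$57.83 = $10.4094
EOQ₁ = √(2×25,000×50/10.4400) = 489.35  (< 2,810, feasible at tier 1)
EOQ₂ = √(2×25,000×50/10.4094) = 490.07  (< 2,810 → use Q = 2,810 at tier-2 price)
TC(tier 1 (EOQ₁), Q≈489.4) = $1,455,108.82
TC(tier 2, Q≈2,810.0) = $1,460,820.05
Minimum at tier 1 (EOQ₁): $1,455,108.82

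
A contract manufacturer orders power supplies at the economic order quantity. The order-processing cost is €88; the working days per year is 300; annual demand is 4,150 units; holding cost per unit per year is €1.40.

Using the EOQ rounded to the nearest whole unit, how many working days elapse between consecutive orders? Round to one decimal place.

Optimal lot size Q* = (2 × 4,150 × €88 / €1.4)^½ ≈ 722.30 → Q = 722 units
T = Q/D × 300 days = 722/4,150 × 300 = 52.193 days

52.2 days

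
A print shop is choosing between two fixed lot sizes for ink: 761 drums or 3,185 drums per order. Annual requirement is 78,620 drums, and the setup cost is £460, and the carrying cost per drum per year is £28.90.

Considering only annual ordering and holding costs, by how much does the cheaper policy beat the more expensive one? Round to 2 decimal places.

£1,141.61

Annual cost at Q: ordering D·S/Q plus holding Q·H/2.
TC(761) = (78,620/761)×460 + (761/2)×28.9 = £58,519.71
TC(3,185) = (78,620/3,185)×460 + (3,185/2)×28.9 = £57,378.10
Lots of 3,185 are cheaper by £1,141.61.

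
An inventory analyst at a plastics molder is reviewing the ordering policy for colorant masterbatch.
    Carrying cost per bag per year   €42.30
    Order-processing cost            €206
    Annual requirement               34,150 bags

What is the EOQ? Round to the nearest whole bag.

577 bags

EOQ = √(2DS/H) = √(2 × 34,150 × 206 / 42.3)
    = √(332,619.39) ≈ 576.73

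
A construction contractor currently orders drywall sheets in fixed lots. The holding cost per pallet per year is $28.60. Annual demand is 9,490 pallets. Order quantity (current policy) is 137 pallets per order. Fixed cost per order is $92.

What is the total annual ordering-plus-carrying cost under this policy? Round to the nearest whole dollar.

Orders/yr = 9,490/137 = 69.270; ordering cost = 69.270 × $92 = $6,372.85
Average inventory = 137/2 = 68.5; holding cost = 68.5 × $28.6 = $1,959.10
Total = $6,372.85 + $1,959.10 = $8,331.95

$8,332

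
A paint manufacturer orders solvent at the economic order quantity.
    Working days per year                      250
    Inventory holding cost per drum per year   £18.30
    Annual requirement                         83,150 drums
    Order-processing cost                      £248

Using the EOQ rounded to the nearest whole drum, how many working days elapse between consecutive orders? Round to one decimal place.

2DS/H = 2·83,150·248/18.3 = 2,253,683.06
EOQ = √2,253,683.06 ≈ 1,501.23 → Q = 1,501 drums
Cycle time = (working days × Q)/D = (250 × 1,501) / 83,150 = 4.513 days

4.5 days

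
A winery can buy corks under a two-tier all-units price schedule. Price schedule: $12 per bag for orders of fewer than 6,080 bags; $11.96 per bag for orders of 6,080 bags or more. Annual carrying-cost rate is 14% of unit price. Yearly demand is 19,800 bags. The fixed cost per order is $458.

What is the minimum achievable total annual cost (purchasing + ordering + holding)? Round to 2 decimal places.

H₁ = 14%×$12 = $1.6800;  H₂ = 14%×$11.96 = $1.6744
EOQ₁ = √(2×19,800×458/1.6800) = 3,285.68  (< 6,080, feasible at tier 1)
EOQ₂ = √(2×19,800×458/1.6744) = 3,291.17  (< 6,080 → use Q = 6,080 at tier-2 price)
TC(tier 1 (EOQ₁), Q≈3,285.7) = $243,119.95
TC(tier 2, Q≈6,080.0) = $243,389.69
Minimum at tier 1 (EOQ₁): $243,119.95

$243,119.95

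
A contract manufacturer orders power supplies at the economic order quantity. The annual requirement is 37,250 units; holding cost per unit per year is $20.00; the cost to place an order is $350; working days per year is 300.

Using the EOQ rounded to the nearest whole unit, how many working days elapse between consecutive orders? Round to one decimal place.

9.2 days

EOQ = √(2DS/H) = √(2 × 37,250 × 350 / 20)
    = √(1,303,750.00) ≈ 1,141.82 → Q = 1,142 units
Cycle time = (working days × Q)/D = (300 × 1,142) / 37,250 = 9.197 days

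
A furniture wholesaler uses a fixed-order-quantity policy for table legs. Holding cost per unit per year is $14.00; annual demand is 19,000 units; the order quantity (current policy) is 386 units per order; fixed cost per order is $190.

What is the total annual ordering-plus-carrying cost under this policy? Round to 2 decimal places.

Orders/yr = 19,000/386 = 49.223; ordering cost = 49.223 × $190 = $9,352.33
Average inventory = 386/2 = 193; holding cost = 193 × $14 = $2,702.00
Total = $9,352.33 + $2,702.00 = $12,054.33

$12,054.33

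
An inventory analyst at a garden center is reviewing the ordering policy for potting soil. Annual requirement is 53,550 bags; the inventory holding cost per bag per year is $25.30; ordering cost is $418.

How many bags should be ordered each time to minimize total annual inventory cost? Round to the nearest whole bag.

1,330 bags

Optimal lot size Q* = (2 × 53,550 × $418 / $25.3)^½ ≈ 1,330.22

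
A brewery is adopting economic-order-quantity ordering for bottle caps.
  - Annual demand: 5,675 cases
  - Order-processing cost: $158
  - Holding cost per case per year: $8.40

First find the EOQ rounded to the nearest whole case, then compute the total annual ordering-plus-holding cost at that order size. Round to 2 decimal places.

$3,881.20

2DS/H = 2·5,675·158/8.4 = 213,488.10
EOQ = √213,488.10 ≈ 462.05 → Q = 462 cases
Ordering: D/Q × S = 5,675/462 × $158 = $1,940.80
Holding:  Q/2 × H = 462/2 × $8.4 = $1,940.40
Total = $1,940.80 + $1,940.40 = $3,881.20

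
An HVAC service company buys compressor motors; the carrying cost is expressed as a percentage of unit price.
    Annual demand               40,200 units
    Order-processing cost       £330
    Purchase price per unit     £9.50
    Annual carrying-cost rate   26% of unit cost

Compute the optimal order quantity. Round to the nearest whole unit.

3,277 units

Holding cost per unit per year: H = 26% × £9.5 = £2.4700
EOQ = √(2DS/H) = √(2 × 40,200 × 330 / 2.47)
    = √(10,741,700.40) ≈ 3,277.45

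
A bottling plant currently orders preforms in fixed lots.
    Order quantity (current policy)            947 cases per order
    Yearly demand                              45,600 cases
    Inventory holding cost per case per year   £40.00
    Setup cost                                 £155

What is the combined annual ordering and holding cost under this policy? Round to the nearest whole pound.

Annual ordering cost = (D/Q)·S = (45,600/947) × 155 = £7,463.57
Annual holding cost  = (Q/2)·H = (947/2) × 40 = £18,940.00
Total = £7,463.57 + £18,940.00 = £26,403.57

£26,404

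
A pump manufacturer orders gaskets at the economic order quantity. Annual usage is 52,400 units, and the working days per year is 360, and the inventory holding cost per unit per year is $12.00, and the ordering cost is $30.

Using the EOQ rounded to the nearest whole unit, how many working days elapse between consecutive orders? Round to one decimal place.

EOQ = √(2DS/H) = √(2 × 52,400 × 30 / 12)
    = √(262,000.00) ≈ 511.86 → Q = 512 units
Days between orders = 360 / (D/Q) = 360 / 102.344 ≈ 3.518

3.5 days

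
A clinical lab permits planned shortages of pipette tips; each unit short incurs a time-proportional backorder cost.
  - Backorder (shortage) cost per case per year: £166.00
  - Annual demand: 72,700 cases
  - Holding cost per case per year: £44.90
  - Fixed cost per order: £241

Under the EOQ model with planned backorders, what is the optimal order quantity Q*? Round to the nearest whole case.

996 cases

Basic EOQ = √(2·72,700·241/44.9) = 883.421
Backorder adjustment √((H+b)/b) = √((44.9+166)/166) = 1.1272
Q* = 883.421 × 1.1272 ≈ 995.75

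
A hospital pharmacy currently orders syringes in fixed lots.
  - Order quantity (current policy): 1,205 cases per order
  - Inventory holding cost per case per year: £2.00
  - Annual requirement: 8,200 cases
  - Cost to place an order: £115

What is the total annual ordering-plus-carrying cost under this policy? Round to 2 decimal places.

Orders/yr = 8,200/1,205 = 6.805; ordering cost = 6.805 × £115 = £782.57
Average inventory = 1,205/2 = 602.5; holding cost = 602.5 × £2 = £1,205.00
Total = £782.57 + £1,205.00 = £1,987.57

£1,987.57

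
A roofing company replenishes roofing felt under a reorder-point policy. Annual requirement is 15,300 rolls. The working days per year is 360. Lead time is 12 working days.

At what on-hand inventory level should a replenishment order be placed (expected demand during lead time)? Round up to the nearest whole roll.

Daily demand d = 15,300 / 360 = 42.500 rolls/day
Demand during lead time = 42.500 × 12 = 510.00
Reorder point = 510.00 → round up

510 rolls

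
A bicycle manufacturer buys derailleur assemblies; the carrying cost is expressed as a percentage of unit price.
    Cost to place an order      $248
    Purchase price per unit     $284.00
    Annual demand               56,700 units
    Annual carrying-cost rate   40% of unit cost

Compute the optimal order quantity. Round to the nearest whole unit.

Holding cost per unit per year: H = 40% × $284 = $113.6000
Optimal lot size Q* = (2 × 56,700 × $248 / $113.6)^½ ≈ 497.56

498 units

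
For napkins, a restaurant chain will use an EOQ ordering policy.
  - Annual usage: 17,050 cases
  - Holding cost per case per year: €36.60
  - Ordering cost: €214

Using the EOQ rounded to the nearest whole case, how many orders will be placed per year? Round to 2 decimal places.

2DS/H = 2·17,050·214/36.6 = 199,382.51
EOQ = √199,382.51 ≈ 446.52 → Q = 447
N = D/Q = 17,050/447 ≈ 38.143 orders/yr

38.14 orders per year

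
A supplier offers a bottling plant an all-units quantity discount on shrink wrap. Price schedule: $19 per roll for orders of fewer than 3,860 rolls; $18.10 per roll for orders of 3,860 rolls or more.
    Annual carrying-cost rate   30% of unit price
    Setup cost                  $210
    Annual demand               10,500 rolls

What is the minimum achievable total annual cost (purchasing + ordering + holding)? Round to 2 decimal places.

H₁ = 30%×$19 = $5.7000;  H₂ = 30%×$18.10 = $5.4300
EOQ₁ = √(2×10,500×210/5.7000) = 879.59  (< 3,860, feasible at tier 1)
EOQ₂ = √(2×10,500×210/5.4300) = 901.20  (< 3,860 → use Q = 3,860 at tier-2 price)
TC(tier 1 (EOQ₁), Q≈879.6) = $204,513.68
TC(tier 2, Q≈3,860.0) = $201,101.14
Minimum at tier 2: $201,101.14

$201,101.14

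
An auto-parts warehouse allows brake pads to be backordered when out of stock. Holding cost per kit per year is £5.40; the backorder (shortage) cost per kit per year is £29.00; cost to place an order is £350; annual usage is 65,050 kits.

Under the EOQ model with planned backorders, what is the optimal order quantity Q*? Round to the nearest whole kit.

Q* = √(2DS/H) · √((H + b)/b)
   = √(2 × 65,050 × 350 / 5.4) · √((5.4 + 29) / 29)
   = 2,903.861 × 1.0891 ≈ 3,162.69

3,163 kits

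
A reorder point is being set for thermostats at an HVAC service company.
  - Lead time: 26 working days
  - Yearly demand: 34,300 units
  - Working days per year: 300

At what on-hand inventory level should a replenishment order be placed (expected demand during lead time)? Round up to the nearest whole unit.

2,973 units

Daily demand d = 34,300 / 300 = 114.333 units/day
Demand during lead time = 114.333 × 26 = 2,972.67
Reorder point = 2,972.67 → round up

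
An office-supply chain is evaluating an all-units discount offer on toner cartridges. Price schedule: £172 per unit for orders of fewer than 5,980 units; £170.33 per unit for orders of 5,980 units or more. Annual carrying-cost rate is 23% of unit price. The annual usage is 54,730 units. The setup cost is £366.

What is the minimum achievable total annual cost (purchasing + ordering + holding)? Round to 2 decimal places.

£9,442,646.54

H₁ = 23%×£172 = £39.5600;  H₂ = 23%×£170.33 = £39.1759
EOQ₁ = √(2×54,730×366/39.5600) = 1,006.33  (< 5,980, feasible at tier 1)
EOQ₂ = √(2×54,730×366/39.1759) = 1,011.25  (< 5,980 → use Q = 5,980 at tier-2 price)
TC(tier 1 (EOQ₁), Q≈1,006.3) = £9,453,370.39
TC(tier 2, Q≈5,980.0) = £9,442,646.54
Minimum at tier 2: £9,442,646.54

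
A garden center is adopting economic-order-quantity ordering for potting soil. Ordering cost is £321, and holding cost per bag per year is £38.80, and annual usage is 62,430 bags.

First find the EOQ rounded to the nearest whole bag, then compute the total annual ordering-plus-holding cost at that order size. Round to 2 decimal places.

£39,434.84

Optimal lot size Q* = (2 × 62,430 × £321 / £38.8)^½ ≈ 1,016.36 → Q = 1,016 bags
Ordering: D/Q × S = 62,430/1,016 × £321 = £19,724.44
Holding:  Q/2 × H = 1,016/2 × £38.8 = £19,710.40
Total = £19,724.44 + £19,710.40 = £39,434.84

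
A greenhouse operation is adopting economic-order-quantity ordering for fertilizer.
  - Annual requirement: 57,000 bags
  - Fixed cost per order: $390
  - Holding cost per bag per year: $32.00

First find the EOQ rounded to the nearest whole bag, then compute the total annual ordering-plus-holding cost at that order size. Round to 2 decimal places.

Q* = √(2·D·S / H) = √(2·57,000·390 / 32) = √1,389,375.0 ≈ 1,178.72 → Q = 1,179 bags
Ordering: D/Q × S = 57,000/1,179 × $390 = $18,854.96
Holding:  Q/2 × H = 1,179/2 × $32 = $18,864.00
Total = $18,854.96 + $18,864.00 = $37,718.96

$37,718.96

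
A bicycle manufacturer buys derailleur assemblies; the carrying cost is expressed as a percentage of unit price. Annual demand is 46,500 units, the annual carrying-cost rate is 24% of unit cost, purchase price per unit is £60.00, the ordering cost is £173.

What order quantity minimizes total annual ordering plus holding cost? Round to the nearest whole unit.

H = i·C = 0.24 × £60 = £14.4000 per unit-year
2DS/H = 2·46,500·173/14.4 = 1,117,291.67
EOQ = √1,117,291.67 ≈ 1,057.02

1,057 units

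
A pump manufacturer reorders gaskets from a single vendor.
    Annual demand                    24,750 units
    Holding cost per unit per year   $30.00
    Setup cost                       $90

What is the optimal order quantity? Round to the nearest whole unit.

385 units

Optimal lot size Q* = (2 × 24,750 × $90 / $30)^½ ≈ 385.36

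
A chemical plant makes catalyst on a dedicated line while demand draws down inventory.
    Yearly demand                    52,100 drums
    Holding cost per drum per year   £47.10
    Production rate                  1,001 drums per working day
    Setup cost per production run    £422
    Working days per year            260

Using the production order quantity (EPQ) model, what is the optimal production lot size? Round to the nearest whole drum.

Daily demand d = 52,100/260 = 200.385; p = 1001; 1 − d/p = 0.79982
EPQ = √(2DS / (H(1 − d/p)))
    = √(2 × 52,100 × 422 / (47.1 × 0.79982)) ≈ 1,080.40

1,080 drums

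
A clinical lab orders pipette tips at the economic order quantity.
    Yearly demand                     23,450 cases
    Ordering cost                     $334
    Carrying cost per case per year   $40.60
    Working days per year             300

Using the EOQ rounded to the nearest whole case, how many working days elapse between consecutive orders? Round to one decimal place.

Q* = √(2·D·S / H) = √(2·23,450·334 / 40.6) = √385,827.6 ≈ 621.15 → Q = 621 cases
T = Q/D × 300 days = 621/23,450 × 300 = 7.945 days

7.9 days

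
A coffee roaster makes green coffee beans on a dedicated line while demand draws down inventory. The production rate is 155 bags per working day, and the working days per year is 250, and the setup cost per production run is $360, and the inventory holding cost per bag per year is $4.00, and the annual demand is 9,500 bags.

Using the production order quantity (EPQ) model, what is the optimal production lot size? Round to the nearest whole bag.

d = 9,500/250 = 38.0000 bags/day;  effective holding cost H(1 − d/p) = 4·(1 − 38.0000/155) = 3.01935
Q* = √(2DS / H_eff) = √(2·9,500·360 / 3.01935) ≈ 1,505.12

1,505 bags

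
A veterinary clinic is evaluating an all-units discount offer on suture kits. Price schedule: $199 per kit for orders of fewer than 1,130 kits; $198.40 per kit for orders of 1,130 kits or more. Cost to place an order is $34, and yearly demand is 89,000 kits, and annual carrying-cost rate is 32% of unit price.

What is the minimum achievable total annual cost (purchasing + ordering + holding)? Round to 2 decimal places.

$17,696,148.60

H₁ = 32%×$199 = $63.6800;  H₂ = 32%×$198.40 = $63.4880
EOQ₁ = √(2×89,000×34/63.6800) = 308.28  (< 1,130, feasible at tier 1)
EOQ₂ = √(2×89,000×34/63.4880) = 308.75  (< 1,130 → use Q = 1,130 at tier-2 price)
TC(tier 1 (EOQ₁), Q≈308.3) = $17,730,631.39
TC(tier 2, Q≈1,130.0) = $17,696,148.60
Minimum at tier 2: $17,696,148.60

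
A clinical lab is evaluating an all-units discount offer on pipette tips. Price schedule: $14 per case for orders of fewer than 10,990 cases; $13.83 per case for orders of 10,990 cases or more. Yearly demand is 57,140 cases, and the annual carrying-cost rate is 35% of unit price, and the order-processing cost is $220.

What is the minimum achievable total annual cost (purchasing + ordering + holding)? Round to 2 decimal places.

$811,059.27

H₁ = 35%×$14 = $4.9000;  H₂ = 35%×$13.83 = $4.8405
EOQ₁ = √(2×57,140×220/4.9000) = 2,265.16  (< 10,990, feasible at tier 1)
EOQ₂ = √(2×57,140×220/4.8405) = 2,279.04  (< 10,990 → use Q = 10,990 at tier-2 price)
TC(tier 1 (EOQ₁), Q≈2,265.2) = $811,059.27
TC(tier 2, Q≈10,990.0) = $817,988.59
Minimum at tier 1 (EOQ₁): $811,059.27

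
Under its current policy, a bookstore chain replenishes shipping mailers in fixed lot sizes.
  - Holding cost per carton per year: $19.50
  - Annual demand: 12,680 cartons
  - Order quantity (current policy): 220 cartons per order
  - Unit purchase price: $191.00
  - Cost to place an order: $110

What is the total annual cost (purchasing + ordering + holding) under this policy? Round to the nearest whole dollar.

Orders/yr = 12,680/220 = 57.636; ordering cost = 57.636 × $110 = $6,340.00
Average inventory = 220/2 = 110; holding cost = 110 × $19.5 = $2,145.00
Purchase cost = D·C = 12,680 × 191 = $2,421,880.00
Total = $6,340.00 + $2,145.00 + $2,421,880.00 = $2,430,365.00

$2,430,365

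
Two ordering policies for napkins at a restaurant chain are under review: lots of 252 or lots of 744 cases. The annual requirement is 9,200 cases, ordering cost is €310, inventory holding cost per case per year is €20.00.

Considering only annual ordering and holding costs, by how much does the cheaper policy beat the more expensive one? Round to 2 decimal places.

€2,564.13

TC(Q) = (D/Q)S + (Q/2)H
TC(252) = (9,200/252)×310 + (252/2)×20 = €13,837.46
TC(744) = (9,200/744)×310 + (744/2)×20 = €11,273.33
Cheaper: Q = 744.  Difference = €2,564.13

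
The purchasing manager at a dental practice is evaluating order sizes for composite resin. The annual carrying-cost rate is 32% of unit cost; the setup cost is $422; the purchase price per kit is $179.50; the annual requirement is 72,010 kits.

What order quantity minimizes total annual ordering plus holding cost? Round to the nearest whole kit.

1,029 kits

Carrying cost H = $179.5 × 32% = $57.4400/kit/yr
Optimal lot size Q* = (2 × 72,010 × $422 / $57.44)^½ ≈ 1,028.63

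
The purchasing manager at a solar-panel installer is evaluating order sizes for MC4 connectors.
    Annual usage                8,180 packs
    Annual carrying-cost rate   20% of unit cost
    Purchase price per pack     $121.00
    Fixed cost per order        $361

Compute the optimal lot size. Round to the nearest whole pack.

494 packs

H = i·C = 0.2 × $121 = $24.2000 per pack-year
Q* = √(2·D·S / H) = √(2·8,180·361 / 24.2) = √244,047.9 ≈ 494.01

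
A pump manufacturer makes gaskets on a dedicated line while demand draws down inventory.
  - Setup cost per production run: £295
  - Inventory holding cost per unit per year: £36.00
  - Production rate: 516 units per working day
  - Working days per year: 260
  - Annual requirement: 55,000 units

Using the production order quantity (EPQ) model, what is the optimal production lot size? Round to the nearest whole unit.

Daily demand d = 55,000/260 = 211.538; p = 516; 1 − d/p = 0.59004
EPQ = √(2DS / (H(1 − d/p)))
    = √(2 × 55,000 × 295 / (36 × 0.59004)) ≈ 1,235.99

1,236 units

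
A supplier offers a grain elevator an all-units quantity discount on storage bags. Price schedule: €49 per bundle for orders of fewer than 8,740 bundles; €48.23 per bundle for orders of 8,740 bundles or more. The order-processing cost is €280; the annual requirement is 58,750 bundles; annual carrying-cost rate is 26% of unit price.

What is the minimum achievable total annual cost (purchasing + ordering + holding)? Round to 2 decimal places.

€2,890,193.58

H₁ = 26%×€49 = €12.7400;  H₂ = 26%×€48.23 = €12.5398
EOQ₁ = √(2×58,750×280/12.7400) = 1,606.99  (< 8,740, feasible at tier 1)
EOQ₂ = √(2×58,750×280/12.5398) = 1,619.77  (< 8,740 → use Q = 8,740 at tier-2 price)
TC(tier 1 (EOQ₁), Q≈1,607.0) = €2,899,223.06
TC(tier 2, Q≈8,740.0) = €2,890,193.58
Minimum at tier 2: €2,890,193.58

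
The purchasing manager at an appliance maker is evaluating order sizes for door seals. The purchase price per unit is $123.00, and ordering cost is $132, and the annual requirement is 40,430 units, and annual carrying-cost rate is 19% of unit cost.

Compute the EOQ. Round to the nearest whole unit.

Holding cost per unit per year: H = 19% × $123 = $23.3700
Q* = √(2·D·S / H) = √(2·40,430·132 / 23.37) = √456,718.9 ≈ 675.81

676 units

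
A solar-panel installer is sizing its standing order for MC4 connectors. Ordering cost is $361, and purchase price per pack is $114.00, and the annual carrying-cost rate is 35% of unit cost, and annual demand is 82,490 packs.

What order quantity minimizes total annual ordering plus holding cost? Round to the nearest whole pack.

1,222 packs

Holding cost per pack per year: H = 35% × $114 = $39.9000
EOQ = √(2DS/H) = √(2 × 82,490 × 361 / 39.9)
    = √(1,492,676.19) ≈ 1,221.75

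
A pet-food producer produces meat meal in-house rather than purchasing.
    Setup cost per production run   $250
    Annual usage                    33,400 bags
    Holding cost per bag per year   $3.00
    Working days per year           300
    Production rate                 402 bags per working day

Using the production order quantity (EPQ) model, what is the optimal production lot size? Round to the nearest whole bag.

d = 33,400/300 = 111.3333 bags/day;  effective holding cost H(1 − d/p) = 3·(1 − 111.3333/402) = 2.16915
Q* = √(2DS / H_eff) = √(2·33,400·250 / 2.16915) ≈ 2,774.68

2,775 bags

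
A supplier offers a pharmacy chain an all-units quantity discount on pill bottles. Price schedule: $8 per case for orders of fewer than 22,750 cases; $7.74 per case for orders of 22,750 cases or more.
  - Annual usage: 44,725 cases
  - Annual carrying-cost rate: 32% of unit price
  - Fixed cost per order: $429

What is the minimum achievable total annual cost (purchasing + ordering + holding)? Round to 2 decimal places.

$367,711.49

H₁ = 32%×$8 = $2.5600;  H₂ = 32%×$7.74 = $2.4768
EOQ₁ = √(2×44,725×429/2.5600) = 3,871.67  (< 22,750, feasible at tier 1)
EOQ₂ = √(2×44,725×429/2.4768) = 3,936.17  (< 22,750 → use Q = 22,750 at tier-2 price)
TC(tier 1 (EOQ₁), Q≈3,871.7) = $367,711.49
TC(tier 2, Q≈22,750.0) = $375,188.49
Minimum at tier 1 (EOQ₁): $367,711.49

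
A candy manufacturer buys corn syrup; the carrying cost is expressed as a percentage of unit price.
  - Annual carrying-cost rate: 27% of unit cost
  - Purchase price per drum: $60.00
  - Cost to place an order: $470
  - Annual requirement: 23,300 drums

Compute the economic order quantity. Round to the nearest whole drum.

1,163 drums

H = i·C = 0.27 × $60 = $16.2000 per drum-year
Optimal lot size Q* = (2 × 23,300 × $470 / $16.2)^½ ≈ 1,162.74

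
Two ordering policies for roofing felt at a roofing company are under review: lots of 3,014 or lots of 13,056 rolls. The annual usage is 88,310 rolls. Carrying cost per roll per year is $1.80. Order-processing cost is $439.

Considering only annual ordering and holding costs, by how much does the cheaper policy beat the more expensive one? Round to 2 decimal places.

TC(Q) = (D/Q)S + (Q/2)H
TC(3,014) = (88,310/3,014)×439 + (3,014/2)×1.8 = $15,575.27
TC(13,056) = (88,310/13,056)×439 + (13,056/2)×1.8 = $14,719.77
Lots of 13,056 are cheaper by $855.50.

$855.50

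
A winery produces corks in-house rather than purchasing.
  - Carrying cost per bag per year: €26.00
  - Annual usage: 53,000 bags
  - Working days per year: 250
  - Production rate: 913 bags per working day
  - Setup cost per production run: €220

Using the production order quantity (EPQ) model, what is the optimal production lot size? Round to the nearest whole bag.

Daily demand d = 53,000/250 = 212.000; p = 913; 1 − d/p = 0.76780
EPQ = √(2DS / (H(1 − d/p)))
    = √(2 × 53,000 × 220 / (26 × 0.76780)) ≈ 1,080.82

1,081 bags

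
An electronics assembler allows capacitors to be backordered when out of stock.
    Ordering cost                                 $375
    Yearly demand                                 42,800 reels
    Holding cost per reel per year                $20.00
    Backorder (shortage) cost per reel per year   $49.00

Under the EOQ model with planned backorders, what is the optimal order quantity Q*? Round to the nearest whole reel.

1,503 reels

Q* = √(2DS/H) · √((H + b)/b)
   = √(2 × 42,800 × 375 / 20) · √((20 + 49) / 49)
   = 1,266.886 × 1.1867 ≈ 1,503.36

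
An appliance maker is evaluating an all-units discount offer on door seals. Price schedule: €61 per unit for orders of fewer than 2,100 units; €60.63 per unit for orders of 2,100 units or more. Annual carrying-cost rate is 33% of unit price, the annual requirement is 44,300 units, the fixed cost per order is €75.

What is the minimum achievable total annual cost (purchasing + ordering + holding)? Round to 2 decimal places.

H₁ = 33%×€61 = €20.1300;  H₂ = 33%×€60.63 = €20.0079
EOQ₁ = √(2×44,300×75/20.1300) = 574.55  (< 2,100, feasible at tier 1)
EOQ₂ = √(2×44,300×75/20.0079) = 576.30  (< 2,100 → use Q = 2,100 at tier-2 price)
TC(tier 1 (EOQ₁), Q≈574.5) = €2,713,865.63
TC(tier 2, Q≈2,100.0) = €2,708,499.44
Minimum at tier 2: €2,708,499.44

€2,708,499.44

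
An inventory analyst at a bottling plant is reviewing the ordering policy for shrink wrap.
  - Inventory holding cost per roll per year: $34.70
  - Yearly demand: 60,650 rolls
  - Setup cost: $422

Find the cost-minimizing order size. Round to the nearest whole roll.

1,215 rolls

Q* = √(2·D·S / H) = √(2·60,650·422 / 34.7) = √1,475,175.8 ≈ 1,214.57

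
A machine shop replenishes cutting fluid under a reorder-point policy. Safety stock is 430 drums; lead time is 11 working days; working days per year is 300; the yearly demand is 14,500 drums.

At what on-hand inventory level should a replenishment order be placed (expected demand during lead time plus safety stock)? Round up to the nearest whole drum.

Daily demand d = 14,500 / 300 = 48.333 drums/day
Demand during lead time = 48.333 × 11 = 531.67
Reorder point = 531.67 + 430 = 961.67 → round up

962 drums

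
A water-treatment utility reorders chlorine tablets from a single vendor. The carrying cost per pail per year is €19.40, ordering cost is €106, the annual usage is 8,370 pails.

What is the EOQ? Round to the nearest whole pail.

302 pails

EOQ = √(2DS/H) = √(2 × 8,370 × 106 / 19.4)
    = √(91,465.98) ≈ 302.43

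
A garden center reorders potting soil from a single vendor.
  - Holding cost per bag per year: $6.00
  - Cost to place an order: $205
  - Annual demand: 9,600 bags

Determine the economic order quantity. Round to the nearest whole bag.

EOQ = √(2DS/H) = √(2 × 9,600 × 205 / 6)
    = √(656,000.00) ≈ 809.94

810 bags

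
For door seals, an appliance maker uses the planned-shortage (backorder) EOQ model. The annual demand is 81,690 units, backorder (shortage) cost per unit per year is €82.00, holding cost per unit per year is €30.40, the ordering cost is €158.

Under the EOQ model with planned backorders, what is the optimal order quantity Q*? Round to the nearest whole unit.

1,079 units

Basic EOQ = √(2·81,690·158/30.4) = 921.491
Backorder adjustment √((H+b)/b) = √((30.4+82)/82) = 1.1708
Q* = 921.491 × 1.1708 ≈ 1,078.87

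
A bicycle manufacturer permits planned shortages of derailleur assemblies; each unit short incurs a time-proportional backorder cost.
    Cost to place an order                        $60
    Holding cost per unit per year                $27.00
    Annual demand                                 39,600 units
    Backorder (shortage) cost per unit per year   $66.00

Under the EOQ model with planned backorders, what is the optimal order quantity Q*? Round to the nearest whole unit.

498 units

Basic EOQ = √(2·39,600·60/27) = 419.524
Backorder adjustment √((H+b)/b) = √((27+66)/66) = 1.1871
Q* = 419.524 × 1.1871 ≈ 498.00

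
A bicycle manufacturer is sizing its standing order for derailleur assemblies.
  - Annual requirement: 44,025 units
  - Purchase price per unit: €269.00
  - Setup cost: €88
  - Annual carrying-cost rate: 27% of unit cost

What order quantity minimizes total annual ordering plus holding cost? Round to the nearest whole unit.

Carrying cost H = €269 × 27% = €72.6300/unit/yr
EOQ = √(2DS/H) = √(2 × 44,025 × 88 / 72.63)
    = √(106,683.19) ≈ 326.62

327 units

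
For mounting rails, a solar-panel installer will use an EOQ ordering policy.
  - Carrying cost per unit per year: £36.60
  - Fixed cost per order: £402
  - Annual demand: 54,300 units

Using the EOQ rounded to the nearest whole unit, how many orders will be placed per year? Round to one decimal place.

49.7 orders per year

2DS/H = 2·54,300·402/36.6 = 1,192,819.67
EOQ = √1,192,819.67 ≈ 1,092.16 → Q = 1,092
Orders per year = D/Q = 54,300 / 1,092 = 49.725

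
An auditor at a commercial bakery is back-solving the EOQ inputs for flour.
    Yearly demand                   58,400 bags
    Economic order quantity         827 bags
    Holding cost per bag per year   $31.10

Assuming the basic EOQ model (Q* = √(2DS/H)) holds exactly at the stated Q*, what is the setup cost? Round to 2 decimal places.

Since Q* = (2DS/H)^½, squaring gives Q*²·H = 2DS.
S = Q²H / (2D) = 827² × 31.1 / (2 × 58,400) = 182.1078

$182.11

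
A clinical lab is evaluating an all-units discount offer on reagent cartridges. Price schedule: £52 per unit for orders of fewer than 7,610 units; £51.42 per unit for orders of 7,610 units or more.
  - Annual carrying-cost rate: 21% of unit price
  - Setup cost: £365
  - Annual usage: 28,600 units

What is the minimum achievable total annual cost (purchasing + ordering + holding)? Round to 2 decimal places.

H₁ = 21%×£52 = £10.9200;  H₂ = 21%×£51.42 = £10.7982
EOQ₁ = √(2×28,600×365/10.9200) = 1,382.72  (< 7,610, feasible at tier 1)
EOQ₂ = √(2×28,600×365/10.7982) = 1,390.49  (< 7,610 → use Q = 7,610 at tier-2 price)
TC(tier 1 (EOQ₁), Q≈1,382.7) = £1,502,299.26
TC(tier 2, Q≈7,610.0) = £1,513,070.90
Minimum at tier 1 (EOQ₁): £1,502,299.26

£1,502,299.26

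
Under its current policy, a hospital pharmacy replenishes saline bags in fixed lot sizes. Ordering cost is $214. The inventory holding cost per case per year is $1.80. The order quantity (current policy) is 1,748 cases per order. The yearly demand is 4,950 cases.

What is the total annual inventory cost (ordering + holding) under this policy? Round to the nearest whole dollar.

Orders/yr = 4,950/1,748 = 2.832; ordering cost = 2.832 × $214 = $606.01
Average inventory = 1,748/2 = 874; holding cost = 874 × $1.8 = $1,573.20
Total = $606.01 + $1,573.20 = $2,179.21

$2,179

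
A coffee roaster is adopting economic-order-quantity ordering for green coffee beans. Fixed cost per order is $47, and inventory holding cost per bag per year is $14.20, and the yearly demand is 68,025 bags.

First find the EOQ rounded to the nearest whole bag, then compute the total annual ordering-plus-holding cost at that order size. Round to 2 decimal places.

EOQ = √(2DS/H) = √(2 × 68,025 × 47 / 14.2)
    = √(450,306.34) ≈ 671.05 → Q = 671 bags
Annual ordering cost = (D/Q)·S = (68,025/671) × 47 = $4,764.79
Annual holding cost  = (Q/2)·H = (671/2) × 14.2 = $4,764.10
Total = $4,764.79 + $4,764.10 = $9,528.89

$9,528.89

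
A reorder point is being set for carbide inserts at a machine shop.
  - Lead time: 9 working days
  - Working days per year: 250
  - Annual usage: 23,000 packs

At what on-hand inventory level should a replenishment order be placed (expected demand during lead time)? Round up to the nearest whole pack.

828 packs

Daily demand d = 23,000 / 250 = 92.000 packs/day
Demand during lead time = 92.000 × 9 = 828.00
Reorder point = 828.00 → round up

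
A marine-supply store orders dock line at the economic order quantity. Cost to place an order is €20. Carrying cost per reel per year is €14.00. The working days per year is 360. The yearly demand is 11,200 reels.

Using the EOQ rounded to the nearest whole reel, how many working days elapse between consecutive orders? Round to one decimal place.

5.8 days

Q* = √(2·D·S / H) = √(2·11,200·20 / 14) = √32,000.0 ≈ 178.89 → Q = 179 reels
Days between orders = 360 / (D/Q) = 360 / 62.570 ≈ 5.754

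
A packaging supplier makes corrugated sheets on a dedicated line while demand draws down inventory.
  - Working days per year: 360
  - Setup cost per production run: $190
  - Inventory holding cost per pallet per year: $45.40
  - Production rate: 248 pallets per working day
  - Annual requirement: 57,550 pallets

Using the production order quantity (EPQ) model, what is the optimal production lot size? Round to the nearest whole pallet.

1,164 pallets

d = 57,550/360 = 159.8611 pallets/day;  effective holding cost H(1 − d/p) = 45.4·(1 − 159.8611/248) = 16.13510
Q* = √(2DS / H_eff) = √(2·57,550·190 / 16.13510) ≈ 1,164.20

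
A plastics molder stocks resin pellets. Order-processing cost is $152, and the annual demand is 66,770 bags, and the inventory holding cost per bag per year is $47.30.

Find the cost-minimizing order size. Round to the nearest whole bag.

2DS/H = 2·66,770·152/47.3 = 429,134.88
EOQ = √429,134.88 ≈ 655.08

655 bags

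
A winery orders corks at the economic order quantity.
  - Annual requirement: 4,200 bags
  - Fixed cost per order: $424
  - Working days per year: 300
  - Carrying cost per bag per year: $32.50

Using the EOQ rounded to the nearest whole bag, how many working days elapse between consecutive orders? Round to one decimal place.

23.6 days

Q* = √(2·D·S / H) = √(2·4,200·424 / 32.5) = √109,587.7 ≈ 331.04 → Q = 331 bags
Cycle time = (working days × Q)/D = (300 × 331) / 4,200 = 23.643 days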